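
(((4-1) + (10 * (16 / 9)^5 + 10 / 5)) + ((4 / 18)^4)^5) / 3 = 2219713324568072390821 / 36472996377170786403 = 60.86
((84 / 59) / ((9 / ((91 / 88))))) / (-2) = -637 / 7788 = -0.08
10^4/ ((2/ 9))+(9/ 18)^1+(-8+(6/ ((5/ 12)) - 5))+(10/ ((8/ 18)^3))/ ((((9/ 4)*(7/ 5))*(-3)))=12597157/ 280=44989.85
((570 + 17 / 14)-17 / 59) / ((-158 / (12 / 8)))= -1414755 / 261016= -5.42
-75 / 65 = -15 / 13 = -1.15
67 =67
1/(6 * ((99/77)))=7/54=0.13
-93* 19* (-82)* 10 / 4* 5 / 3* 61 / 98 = 36827225 / 98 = 375788.01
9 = 9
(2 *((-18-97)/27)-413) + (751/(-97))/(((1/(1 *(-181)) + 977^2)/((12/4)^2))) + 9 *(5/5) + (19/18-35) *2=-72458894652703/150827990004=-480.41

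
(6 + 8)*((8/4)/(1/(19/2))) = 266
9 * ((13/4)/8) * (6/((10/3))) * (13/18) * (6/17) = 1.68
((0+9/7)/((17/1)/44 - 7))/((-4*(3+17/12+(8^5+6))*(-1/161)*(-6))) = 1518/38154077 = 0.00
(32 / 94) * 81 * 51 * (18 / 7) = 1189728 / 329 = 3616.19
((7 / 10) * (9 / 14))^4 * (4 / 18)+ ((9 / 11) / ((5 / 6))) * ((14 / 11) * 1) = 12184209 / 9680000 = 1.26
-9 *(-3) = 27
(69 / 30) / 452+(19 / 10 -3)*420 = -2088217 / 4520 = -461.99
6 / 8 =3 / 4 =0.75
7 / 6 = 1.17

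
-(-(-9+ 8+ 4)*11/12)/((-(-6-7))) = 11/52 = 0.21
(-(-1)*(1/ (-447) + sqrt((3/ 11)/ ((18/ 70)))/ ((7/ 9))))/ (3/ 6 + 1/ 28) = -28/ 6705 + 4*sqrt(1155)/ 55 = 2.47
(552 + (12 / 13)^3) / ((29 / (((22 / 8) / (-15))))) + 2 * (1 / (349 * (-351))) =-10490354528 / 3001837995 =-3.49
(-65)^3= -274625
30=30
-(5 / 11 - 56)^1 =611 / 11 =55.55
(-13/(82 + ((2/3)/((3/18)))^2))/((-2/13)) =169/196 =0.86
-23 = -23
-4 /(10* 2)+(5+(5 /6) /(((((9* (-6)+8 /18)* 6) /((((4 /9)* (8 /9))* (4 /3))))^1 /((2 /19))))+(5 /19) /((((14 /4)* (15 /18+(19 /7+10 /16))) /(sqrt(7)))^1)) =240* sqrt(7) /13319+26703928 /5563485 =4.85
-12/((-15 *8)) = 1/10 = 0.10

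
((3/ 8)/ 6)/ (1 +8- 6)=1/ 48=0.02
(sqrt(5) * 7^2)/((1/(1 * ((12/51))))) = 25.78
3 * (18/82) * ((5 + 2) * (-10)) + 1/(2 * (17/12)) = -31884/697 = -45.74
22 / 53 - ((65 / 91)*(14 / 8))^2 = -973 / 848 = -1.15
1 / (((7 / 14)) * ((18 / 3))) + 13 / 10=49 / 30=1.63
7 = 7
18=18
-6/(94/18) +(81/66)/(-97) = -116505/100298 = -1.16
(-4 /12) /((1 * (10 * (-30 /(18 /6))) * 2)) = 1 /600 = 0.00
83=83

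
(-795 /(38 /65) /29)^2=2670305625 /1214404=2198.86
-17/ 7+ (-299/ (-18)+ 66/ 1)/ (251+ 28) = -74965/ 35154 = -2.13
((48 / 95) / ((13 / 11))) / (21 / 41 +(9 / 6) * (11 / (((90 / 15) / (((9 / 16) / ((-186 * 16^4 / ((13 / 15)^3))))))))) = 1266636187238400 / 1517470630908791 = 0.83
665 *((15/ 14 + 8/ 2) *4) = 13490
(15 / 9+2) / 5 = 11 / 15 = 0.73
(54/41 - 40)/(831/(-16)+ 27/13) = 329888/425211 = 0.78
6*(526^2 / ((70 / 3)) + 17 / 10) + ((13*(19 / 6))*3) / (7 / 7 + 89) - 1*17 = 17927237 / 252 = 71139.83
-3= -3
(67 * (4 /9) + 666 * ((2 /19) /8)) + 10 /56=185389 /4788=38.72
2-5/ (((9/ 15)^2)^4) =-1940003/ 6561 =-295.69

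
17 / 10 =1.70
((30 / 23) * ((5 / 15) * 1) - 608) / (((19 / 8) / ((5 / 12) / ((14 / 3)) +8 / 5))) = -6609702 / 15295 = -432.15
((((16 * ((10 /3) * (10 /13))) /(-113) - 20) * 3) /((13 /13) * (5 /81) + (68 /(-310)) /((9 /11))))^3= 25938252.90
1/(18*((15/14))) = 7/135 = 0.05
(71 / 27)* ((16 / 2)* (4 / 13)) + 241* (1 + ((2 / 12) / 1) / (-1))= 145529 / 702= 207.31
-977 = -977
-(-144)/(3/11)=528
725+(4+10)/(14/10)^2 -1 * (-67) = 5594/7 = 799.14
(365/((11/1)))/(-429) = -365/4719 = -0.08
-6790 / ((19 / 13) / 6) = -27874.74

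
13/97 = 0.13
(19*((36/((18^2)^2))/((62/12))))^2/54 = 361/12257155224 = 0.00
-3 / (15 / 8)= -8 / 5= -1.60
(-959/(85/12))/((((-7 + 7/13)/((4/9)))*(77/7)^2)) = 7124/92565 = 0.08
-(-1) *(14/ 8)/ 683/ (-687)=-7/ 1876884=-0.00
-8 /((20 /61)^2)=-3721 /50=-74.42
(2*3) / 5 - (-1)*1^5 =11 / 5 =2.20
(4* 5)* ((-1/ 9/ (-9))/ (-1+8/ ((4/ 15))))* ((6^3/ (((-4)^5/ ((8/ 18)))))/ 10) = -1/ 12528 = -0.00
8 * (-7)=-56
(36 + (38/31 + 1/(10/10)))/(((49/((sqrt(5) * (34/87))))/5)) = 67150 * sqrt(5)/44051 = 3.41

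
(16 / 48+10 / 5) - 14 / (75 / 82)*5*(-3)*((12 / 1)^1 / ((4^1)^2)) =2618 / 15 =174.53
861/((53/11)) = 178.70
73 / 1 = 73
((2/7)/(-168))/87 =-1/51156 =-0.00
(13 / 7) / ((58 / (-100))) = -650 / 203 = -3.20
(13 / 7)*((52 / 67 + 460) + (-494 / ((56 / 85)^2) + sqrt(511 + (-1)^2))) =-925069977 / 735392 + 208*sqrt(2) / 7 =-1215.91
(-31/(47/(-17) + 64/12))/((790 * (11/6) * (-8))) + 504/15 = 153004359/4553560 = 33.60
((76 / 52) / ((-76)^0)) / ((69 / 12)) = 76 / 299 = 0.25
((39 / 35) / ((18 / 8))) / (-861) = -52 / 90405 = -0.00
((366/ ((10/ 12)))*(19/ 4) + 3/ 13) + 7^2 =138803/ 65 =2135.43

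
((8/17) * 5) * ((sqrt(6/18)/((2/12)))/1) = 8.15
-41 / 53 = -0.77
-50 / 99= -0.51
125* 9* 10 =11250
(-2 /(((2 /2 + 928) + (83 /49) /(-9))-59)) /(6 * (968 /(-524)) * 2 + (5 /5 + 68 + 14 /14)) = -57771 /1201778071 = -0.00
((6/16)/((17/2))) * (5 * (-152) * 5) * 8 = -22800/17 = -1341.18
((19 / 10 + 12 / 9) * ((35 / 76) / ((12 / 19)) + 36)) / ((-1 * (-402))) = 0.30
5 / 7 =0.71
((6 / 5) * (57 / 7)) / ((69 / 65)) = 1482 / 161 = 9.20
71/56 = 1.27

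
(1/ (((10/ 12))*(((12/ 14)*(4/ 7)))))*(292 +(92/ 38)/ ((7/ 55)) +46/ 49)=72609/ 95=764.31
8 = 8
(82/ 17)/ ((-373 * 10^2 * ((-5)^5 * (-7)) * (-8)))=41/ 55483750000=0.00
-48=-48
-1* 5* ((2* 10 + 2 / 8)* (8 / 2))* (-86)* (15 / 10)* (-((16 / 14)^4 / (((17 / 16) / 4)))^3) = -941162250127886254080 / 68002244018513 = -13840164.60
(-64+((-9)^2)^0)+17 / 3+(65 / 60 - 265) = -1285 / 4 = -321.25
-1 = -1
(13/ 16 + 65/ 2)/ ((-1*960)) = -533/ 15360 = -0.03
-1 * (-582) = 582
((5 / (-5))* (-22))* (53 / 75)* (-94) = -109604 / 75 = -1461.39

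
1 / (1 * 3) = 1 / 3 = 0.33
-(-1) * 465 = 465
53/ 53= 1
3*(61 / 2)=91.50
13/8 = 1.62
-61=-61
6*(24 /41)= 144 /41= 3.51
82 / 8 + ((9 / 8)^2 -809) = -51039 / 64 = -797.48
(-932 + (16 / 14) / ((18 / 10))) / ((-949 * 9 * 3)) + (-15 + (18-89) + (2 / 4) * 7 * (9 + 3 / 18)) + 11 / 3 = -324229345 / 6456996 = -50.21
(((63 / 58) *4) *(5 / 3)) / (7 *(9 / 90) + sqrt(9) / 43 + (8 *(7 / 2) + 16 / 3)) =0.21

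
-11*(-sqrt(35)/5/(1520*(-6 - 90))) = -11*sqrt(35)/729600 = -0.00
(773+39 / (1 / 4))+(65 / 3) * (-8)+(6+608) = 4109 / 3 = 1369.67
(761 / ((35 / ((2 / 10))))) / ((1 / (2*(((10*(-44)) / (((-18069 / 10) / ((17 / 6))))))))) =2276912 / 379449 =6.00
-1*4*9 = -36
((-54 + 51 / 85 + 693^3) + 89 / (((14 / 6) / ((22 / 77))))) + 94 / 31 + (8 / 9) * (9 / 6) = 7583133242306 / 22785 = 332812518.86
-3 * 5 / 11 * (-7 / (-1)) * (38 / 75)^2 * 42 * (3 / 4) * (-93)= 9870462 / 1375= 7178.52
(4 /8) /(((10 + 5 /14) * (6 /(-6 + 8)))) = 0.02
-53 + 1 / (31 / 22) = -52.29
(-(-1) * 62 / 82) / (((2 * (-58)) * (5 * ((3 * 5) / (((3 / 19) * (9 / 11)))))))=-279 / 24850100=-0.00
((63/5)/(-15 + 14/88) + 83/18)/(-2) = -221099/117540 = -1.88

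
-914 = -914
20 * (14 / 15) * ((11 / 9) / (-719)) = -616 / 19413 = -0.03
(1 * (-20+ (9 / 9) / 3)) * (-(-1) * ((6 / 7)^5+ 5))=-107.43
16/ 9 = 1.78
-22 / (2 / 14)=-154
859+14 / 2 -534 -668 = -336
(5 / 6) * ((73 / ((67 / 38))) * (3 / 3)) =6935 / 201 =34.50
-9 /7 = -1.29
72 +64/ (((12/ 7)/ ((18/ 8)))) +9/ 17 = 2661/ 17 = 156.53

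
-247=-247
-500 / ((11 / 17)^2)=-144500 / 121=-1194.21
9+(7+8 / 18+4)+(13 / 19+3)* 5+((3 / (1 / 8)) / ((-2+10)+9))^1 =117086 / 2907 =40.28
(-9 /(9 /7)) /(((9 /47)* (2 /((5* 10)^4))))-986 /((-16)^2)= -131600004437 /1152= -114236114.96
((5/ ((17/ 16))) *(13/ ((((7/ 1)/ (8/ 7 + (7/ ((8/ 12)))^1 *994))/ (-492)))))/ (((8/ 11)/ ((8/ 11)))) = -37386922560/ 833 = -44882259.98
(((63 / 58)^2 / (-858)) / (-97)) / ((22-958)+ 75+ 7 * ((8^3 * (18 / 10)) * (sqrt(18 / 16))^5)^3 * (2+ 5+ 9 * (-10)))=40359375 / 4001935539537220677009447143726984-4558098908207250 * sqrt(2) / 500241942442152584626180892965873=-0.00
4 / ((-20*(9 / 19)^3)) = -6859 / 3645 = -1.88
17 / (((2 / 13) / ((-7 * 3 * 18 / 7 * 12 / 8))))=-17901 / 2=-8950.50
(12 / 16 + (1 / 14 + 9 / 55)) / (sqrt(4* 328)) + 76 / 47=37* sqrt(82) / 12320 + 76 / 47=1.64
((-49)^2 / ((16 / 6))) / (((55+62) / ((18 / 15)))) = 2401 / 260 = 9.23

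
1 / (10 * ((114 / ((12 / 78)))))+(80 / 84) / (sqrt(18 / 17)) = 1 / 7410+10 * sqrt(34) / 63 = 0.93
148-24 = 124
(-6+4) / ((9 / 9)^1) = -2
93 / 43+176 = 7661 / 43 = 178.16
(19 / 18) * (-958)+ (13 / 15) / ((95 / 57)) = -227408 / 225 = -1010.70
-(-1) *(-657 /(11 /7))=-4599 /11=-418.09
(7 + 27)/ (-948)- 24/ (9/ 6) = -7601/ 474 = -16.04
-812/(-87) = 28/3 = 9.33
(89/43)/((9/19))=1691/387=4.37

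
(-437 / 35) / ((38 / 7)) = -23 / 10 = -2.30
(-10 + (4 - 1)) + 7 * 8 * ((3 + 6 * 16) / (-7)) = -799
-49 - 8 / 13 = -645 / 13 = -49.62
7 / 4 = 1.75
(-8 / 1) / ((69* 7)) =-8 / 483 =-0.02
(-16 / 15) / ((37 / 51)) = -272 / 185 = -1.47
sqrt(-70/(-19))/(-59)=-sqrt(1330)/1121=-0.03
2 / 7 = 0.29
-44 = -44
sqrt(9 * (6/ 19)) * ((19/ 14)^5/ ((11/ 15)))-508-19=-527 + 5864445 * sqrt(114)/ 5916064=-516.42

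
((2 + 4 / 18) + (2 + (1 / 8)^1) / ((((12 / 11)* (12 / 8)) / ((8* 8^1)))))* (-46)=-11776 / 3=-3925.33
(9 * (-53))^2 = 227529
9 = 9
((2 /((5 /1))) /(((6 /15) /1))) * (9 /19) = 9 /19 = 0.47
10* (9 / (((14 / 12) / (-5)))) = -2700 / 7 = -385.71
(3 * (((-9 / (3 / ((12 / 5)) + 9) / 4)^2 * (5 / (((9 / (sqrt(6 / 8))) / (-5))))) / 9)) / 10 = -15 * sqrt(3) / 6724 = -0.00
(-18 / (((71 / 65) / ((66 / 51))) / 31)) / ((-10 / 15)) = 991.64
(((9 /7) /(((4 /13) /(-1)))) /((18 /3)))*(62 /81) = -403 /756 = -0.53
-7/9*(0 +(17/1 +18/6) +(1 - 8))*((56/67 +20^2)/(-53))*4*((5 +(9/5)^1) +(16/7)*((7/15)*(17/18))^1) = 1144829504/479385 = 2388.12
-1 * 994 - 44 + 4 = -1034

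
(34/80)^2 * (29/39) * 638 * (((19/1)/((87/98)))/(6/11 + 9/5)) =944128031/1207440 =781.93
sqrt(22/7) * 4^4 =256 * sqrt(154)/7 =453.84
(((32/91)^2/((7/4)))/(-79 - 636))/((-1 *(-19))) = -4096/787481695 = -0.00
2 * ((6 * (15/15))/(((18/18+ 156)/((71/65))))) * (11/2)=4686/10205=0.46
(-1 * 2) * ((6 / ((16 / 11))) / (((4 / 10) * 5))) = -33 / 8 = -4.12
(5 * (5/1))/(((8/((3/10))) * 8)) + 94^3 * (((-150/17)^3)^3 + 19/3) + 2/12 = -4087096138151604718067656897/15179248191616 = -269255505052552.13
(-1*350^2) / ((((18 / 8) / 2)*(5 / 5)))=-980000 / 9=-108888.89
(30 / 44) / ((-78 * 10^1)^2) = 1 / 892320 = 0.00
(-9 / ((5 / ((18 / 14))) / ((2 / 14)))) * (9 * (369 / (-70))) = 269001 / 17150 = 15.69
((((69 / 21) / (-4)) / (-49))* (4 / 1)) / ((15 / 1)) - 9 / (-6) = 15481 / 10290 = 1.50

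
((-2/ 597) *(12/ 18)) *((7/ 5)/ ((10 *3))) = -14/ 134325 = -0.00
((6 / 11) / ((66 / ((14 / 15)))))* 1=14 / 1815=0.01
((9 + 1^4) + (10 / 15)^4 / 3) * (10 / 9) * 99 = 269060 / 243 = 1107.24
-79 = -79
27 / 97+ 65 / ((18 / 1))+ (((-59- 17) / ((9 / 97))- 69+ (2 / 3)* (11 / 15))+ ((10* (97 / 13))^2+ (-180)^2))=54712212197 / 1475370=37083.72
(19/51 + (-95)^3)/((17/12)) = -174904424/289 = -605205.62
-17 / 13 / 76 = -17 / 988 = -0.02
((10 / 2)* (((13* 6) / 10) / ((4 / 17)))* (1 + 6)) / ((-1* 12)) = -1547 / 16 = -96.69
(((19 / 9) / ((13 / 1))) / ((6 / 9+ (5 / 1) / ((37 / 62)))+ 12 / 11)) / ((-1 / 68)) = -7733 / 7098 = -1.09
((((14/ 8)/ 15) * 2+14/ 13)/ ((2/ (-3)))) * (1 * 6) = -1533/ 130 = -11.79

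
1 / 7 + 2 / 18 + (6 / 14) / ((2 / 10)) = 151 / 63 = 2.40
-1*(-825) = 825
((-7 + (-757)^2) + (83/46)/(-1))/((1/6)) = 3438241.17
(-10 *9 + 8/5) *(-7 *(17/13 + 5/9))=51884/45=1152.98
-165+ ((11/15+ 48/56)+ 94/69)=-130448/805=-162.05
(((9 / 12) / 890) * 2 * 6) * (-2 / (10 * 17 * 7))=-9 / 529550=-0.00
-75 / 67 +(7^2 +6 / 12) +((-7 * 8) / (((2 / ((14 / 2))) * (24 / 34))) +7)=-222.29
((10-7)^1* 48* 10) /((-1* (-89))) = 1440 /89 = 16.18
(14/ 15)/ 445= 14/ 6675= 0.00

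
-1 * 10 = -10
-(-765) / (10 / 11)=1683 / 2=841.50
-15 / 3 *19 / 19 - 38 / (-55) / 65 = -17837 / 3575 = -4.99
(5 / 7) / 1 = 5 / 7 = 0.71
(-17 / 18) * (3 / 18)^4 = -17 / 23328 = -0.00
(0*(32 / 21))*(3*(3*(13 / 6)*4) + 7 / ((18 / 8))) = 0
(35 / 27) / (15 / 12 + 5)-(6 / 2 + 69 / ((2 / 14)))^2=-31886432 / 135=-236195.79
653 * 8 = 5224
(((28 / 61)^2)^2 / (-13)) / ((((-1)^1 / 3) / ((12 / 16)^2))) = 1037232 / 179995933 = 0.01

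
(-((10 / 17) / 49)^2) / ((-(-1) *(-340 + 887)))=-0.00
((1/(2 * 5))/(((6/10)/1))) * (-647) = -647/6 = -107.83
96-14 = 82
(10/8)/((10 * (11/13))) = 13/88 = 0.15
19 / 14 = 1.36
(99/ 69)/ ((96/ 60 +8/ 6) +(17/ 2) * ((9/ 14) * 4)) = 3465/ 59869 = 0.06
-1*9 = -9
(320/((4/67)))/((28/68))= 91120/7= 13017.14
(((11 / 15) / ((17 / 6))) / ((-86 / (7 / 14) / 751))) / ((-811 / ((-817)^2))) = 128235503 / 137870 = 930.12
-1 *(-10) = 10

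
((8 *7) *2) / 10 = 56 / 5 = 11.20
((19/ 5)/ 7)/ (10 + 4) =19/ 490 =0.04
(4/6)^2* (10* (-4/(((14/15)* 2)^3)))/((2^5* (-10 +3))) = 0.01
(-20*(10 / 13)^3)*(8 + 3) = -220000 / 2197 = -100.14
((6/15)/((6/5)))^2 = 1/9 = 0.11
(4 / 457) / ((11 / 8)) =32 / 5027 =0.01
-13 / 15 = -0.87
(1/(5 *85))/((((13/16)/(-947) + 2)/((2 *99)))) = 1000032/4291225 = 0.23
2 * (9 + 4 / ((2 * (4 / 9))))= 27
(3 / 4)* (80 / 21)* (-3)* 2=-120 / 7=-17.14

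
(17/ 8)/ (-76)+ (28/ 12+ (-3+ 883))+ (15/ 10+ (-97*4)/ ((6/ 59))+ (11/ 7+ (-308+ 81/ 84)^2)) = 2721230277/ 29792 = 91340.97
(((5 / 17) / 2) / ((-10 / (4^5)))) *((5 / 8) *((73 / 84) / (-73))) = 40 / 357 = 0.11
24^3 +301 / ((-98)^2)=18966571 / 1372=13824.03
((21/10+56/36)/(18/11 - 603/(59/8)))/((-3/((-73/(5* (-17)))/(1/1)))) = 15587033/1193445900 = 0.01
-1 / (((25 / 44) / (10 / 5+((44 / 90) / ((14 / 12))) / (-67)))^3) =-235049609033321984 / 5440168248046875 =-43.21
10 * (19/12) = 95/6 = 15.83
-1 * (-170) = 170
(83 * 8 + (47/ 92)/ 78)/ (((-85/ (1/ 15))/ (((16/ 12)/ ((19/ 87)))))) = -138182419/ 43459650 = -3.18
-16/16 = -1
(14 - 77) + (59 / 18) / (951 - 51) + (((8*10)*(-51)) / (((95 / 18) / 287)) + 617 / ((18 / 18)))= -68119864879 / 307800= -221312.10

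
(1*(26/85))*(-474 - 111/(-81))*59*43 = -841741082/2295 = -366771.71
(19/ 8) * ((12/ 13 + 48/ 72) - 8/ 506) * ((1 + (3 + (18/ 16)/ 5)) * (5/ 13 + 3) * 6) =29507/ 92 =320.73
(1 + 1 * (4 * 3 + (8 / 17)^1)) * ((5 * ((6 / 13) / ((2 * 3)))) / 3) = 1145 / 663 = 1.73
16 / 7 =2.29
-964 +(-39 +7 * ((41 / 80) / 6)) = -481153 / 480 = -1002.40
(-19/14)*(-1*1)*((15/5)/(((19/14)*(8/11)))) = 33/8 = 4.12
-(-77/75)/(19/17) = 1309/1425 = 0.92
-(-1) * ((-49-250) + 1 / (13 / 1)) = -3886 / 13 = -298.92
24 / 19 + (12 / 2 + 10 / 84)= 5891 / 798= 7.38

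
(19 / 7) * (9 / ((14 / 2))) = 171 / 49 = 3.49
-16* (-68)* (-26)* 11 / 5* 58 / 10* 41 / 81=-369978752 / 2025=-182705.56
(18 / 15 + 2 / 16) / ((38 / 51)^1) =2703 / 1520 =1.78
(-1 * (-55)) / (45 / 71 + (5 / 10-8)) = -1562 / 195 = -8.01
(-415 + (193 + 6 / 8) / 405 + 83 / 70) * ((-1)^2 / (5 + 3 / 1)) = -4687229 / 90720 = -51.67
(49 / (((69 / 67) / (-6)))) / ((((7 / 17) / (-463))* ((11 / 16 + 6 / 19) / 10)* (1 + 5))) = 2244431392 / 4209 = 533245.76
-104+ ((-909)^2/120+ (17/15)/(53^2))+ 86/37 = 16921954649/2494392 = 6784.00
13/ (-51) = -13/ 51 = -0.25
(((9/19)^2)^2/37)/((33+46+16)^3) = 6561/4134156792875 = 0.00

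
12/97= 0.12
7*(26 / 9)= 182 / 9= 20.22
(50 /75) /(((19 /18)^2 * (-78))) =-36 /4693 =-0.01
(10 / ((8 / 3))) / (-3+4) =15 / 4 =3.75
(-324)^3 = -34012224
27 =27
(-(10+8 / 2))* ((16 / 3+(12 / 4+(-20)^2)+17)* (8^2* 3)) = -1143296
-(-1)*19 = 19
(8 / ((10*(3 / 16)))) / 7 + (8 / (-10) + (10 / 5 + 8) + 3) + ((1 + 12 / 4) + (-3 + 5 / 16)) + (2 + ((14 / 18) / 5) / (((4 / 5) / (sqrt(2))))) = 7*sqrt(2) / 36 + 5417 / 336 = 16.40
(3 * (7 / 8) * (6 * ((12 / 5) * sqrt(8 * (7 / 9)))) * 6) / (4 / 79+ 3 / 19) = 1134756 * sqrt(14) / 1565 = 2713.01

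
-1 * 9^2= -81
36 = 36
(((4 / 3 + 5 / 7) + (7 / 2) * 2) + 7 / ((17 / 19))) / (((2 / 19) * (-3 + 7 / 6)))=-114437 / 1309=-87.42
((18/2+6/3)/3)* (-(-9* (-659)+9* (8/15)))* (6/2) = -326469/5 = -65293.80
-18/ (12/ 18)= -27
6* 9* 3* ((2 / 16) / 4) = 81 / 16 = 5.06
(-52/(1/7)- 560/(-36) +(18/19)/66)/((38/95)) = -3276985/3762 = -871.08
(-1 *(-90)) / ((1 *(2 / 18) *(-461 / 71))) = -57510 / 461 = -124.75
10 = 10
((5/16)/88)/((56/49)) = 0.00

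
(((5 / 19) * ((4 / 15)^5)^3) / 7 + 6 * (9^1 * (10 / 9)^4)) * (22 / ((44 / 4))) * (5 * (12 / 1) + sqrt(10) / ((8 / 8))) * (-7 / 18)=-3834725097660544967296 / 998398070068359375- 958681274415136241824 * sqrt(10) / 14975971051025390625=-4043.31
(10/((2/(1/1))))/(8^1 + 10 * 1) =5/18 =0.28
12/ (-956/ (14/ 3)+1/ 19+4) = -1596/ 26707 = -0.06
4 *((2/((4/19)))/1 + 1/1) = 42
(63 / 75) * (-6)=-126 / 25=-5.04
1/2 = 0.50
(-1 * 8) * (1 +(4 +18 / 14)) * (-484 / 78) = 85184 / 273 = 312.03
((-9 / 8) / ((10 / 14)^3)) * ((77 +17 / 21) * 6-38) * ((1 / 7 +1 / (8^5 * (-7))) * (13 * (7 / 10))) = -281967669711 / 163840000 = -1720.99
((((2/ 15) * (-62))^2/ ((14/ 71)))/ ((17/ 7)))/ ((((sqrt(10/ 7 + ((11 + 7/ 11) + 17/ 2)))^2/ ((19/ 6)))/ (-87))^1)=-23158693096/ 12702825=-1823.11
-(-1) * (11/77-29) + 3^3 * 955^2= 172372523/7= 24624646.14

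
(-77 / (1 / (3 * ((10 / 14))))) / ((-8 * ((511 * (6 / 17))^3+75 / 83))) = 2038895 / 579923433368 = 0.00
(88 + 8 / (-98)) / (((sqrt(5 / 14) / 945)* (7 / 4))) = 79442.41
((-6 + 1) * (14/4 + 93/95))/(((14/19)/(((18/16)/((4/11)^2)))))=-926739/3584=-258.58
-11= -11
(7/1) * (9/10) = 63/10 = 6.30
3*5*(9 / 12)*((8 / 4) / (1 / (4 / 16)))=45 / 8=5.62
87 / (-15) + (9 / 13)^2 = -4496 / 845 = -5.32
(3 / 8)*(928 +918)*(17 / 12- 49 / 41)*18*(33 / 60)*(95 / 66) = 5734599 / 2624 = 2185.44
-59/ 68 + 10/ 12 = -7/ 204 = -0.03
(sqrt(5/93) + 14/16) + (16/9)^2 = sqrt(465)/93 + 2615/648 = 4.27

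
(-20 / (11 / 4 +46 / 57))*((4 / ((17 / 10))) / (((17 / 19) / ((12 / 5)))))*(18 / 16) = -9357120 / 234379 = -39.92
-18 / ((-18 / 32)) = 32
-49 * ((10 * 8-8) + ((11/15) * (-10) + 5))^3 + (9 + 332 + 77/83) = -37128214783/2241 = -16567699.59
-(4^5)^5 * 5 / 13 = -5629499534213120 / 13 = -433038425708701.54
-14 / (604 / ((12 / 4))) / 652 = -21 / 196904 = -0.00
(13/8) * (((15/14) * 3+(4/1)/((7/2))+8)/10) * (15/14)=6747/3136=2.15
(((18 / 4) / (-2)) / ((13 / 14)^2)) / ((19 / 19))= -2.61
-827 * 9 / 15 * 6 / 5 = -14886 / 25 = -595.44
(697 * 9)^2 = 39350529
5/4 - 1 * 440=-1755/4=-438.75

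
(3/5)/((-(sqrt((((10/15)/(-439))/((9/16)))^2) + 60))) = -0.01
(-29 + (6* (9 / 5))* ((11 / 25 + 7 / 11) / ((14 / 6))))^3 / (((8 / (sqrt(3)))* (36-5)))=-12354106104974717* sqrt(3) / 221133171875000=-96.76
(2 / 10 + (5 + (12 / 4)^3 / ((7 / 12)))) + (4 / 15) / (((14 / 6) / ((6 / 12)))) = 1804 / 35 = 51.54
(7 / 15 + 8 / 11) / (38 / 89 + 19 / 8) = 140264 / 329175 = 0.43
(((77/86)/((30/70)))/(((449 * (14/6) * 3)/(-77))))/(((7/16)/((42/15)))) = -94864/289605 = -0.33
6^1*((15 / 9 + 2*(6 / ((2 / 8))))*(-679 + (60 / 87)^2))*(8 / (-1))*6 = 8162420256 / 841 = 9705612.67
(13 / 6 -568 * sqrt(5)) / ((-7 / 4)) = -26 / 21 + 2272 * sqrt(5) / 7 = 724.53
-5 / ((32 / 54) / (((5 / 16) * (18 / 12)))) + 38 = 17431 / 512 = 34.04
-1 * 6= -6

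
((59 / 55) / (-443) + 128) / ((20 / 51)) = 159051711 / 487300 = 326.39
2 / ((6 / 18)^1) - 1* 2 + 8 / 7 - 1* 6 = -0.86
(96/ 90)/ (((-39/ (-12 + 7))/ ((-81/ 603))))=-16/ 871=-0.02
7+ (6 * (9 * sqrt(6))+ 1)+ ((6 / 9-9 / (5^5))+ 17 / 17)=90598 / 9375+ 54 * sqrt(6)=141.94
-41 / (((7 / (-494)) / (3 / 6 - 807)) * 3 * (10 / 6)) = -16334851 / 35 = -466710.03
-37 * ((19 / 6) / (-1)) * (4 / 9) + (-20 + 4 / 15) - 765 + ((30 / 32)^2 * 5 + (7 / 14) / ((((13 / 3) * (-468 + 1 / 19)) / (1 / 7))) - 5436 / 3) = -71030475241429 / 27961839360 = -2540.26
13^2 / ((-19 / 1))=-169 / 19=-8.89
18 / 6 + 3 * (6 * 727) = 13089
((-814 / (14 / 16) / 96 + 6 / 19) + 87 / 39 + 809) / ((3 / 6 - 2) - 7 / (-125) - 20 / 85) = -17676716875 / 37019619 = -477.50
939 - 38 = 901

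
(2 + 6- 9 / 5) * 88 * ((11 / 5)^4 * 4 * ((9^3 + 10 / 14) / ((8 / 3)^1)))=306025244976 / 21875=13989725.48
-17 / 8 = -2.12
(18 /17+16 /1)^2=84100 /289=291.00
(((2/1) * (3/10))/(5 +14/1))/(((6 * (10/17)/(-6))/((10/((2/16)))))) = -408/95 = -4.29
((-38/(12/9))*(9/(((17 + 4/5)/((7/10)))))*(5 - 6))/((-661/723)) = -2596293/235316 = -11.03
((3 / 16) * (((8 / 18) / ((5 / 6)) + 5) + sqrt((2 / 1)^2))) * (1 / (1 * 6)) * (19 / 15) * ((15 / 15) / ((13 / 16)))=2147 / 5850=0.37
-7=-7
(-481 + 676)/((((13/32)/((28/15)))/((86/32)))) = 2408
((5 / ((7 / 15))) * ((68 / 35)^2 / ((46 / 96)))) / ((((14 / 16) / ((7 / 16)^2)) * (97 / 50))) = 1040400 / 109319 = 9.52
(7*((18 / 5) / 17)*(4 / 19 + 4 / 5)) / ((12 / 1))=1008 / 8075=0.12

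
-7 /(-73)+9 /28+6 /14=247 /292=0.85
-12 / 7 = -1.71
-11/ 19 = -0.58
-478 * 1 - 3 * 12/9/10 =-2392/5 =-478.40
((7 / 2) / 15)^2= 0.05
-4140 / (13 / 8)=-33120 / 13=-2547.69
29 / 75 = 0.39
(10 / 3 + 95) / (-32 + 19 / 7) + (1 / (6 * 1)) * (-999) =-41785 / 246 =-169.86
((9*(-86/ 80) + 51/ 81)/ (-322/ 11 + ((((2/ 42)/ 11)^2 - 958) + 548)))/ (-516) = -57920401/ 1451406719520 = -0.00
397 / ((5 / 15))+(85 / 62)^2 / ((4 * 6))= 109884121 / 92256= 1191.08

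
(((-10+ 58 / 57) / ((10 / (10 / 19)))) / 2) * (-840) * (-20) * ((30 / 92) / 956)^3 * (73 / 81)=-25550000 / 179889439046259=-0.00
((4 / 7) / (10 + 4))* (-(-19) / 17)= 38 / 833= 0.05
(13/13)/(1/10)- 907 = -897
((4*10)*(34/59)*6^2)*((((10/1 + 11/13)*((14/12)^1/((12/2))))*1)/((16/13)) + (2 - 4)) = -14025/59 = -237.71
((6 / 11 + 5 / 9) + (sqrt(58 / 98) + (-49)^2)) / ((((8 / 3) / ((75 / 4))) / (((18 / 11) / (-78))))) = -1114725 / 3146 - 675 * sqrt(29) / 32032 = -354.44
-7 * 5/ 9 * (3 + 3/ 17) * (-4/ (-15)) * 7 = -23.06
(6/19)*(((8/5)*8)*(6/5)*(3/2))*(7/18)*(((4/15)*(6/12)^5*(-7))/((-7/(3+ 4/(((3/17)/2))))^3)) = 195112/3591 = 54.33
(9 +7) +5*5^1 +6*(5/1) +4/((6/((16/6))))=655/9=72.78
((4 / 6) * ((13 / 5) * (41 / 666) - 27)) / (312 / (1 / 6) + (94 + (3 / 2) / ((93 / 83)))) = -5541374 / 609265125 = -0.01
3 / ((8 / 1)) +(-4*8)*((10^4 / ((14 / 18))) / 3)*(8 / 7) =-61439853 / 392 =-156734.32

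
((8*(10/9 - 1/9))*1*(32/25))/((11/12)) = 3072/275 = 11.17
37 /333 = 1 /9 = 0.11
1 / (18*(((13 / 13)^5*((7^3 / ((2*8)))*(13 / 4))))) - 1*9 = -361147 / 40131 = -9.00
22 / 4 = 11 / 2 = 5.50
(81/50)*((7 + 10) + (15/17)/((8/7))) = 195777/6800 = 28.79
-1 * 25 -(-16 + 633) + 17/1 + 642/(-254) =-79696/127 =-627.53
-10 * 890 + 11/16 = -142389/16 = -8899.31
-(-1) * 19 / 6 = 19 / 6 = 3.17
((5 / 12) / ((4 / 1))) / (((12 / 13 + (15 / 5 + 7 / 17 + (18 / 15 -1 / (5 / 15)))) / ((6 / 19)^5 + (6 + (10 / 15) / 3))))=95811461525 / 374519878146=0.26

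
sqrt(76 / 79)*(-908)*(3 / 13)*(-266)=1449168*sqrt(1501) / 1027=54668.69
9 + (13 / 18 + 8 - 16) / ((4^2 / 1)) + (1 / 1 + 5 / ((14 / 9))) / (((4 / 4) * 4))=19351 / 2016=9.60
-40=-40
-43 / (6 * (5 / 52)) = -1118 / 15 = -74.53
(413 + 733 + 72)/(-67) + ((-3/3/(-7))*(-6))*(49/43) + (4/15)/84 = -19.15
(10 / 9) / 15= 2 / 27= 0.07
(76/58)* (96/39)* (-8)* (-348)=116736/13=8979.69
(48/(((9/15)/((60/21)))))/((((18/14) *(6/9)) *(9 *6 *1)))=4.94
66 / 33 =2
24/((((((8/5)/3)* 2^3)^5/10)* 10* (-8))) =-2278125/1073741824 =-0.00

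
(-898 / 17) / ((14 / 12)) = -5388 / 119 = -45.28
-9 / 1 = -9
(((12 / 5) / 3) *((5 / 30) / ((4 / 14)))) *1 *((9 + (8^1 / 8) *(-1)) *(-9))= -168 / 5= -33.60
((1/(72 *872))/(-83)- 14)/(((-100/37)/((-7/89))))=-18895347331/46378540800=-0.41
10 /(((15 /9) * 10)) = 3 /5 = 0.60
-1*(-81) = 81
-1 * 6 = -6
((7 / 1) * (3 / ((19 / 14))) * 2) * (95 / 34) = 1470 / 17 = 86.47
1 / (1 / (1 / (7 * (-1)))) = -1 / 7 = -0.14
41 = 41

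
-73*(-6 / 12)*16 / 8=73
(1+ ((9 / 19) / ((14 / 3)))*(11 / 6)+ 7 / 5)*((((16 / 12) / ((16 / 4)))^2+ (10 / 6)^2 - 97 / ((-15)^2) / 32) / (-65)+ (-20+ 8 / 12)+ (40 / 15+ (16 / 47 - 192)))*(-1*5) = 3503181991671 / 1300208000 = 2694.32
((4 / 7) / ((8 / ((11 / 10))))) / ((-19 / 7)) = -11 / 380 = -0.03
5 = 5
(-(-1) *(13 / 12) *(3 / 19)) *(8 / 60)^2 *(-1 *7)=-91 / 4275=-0.02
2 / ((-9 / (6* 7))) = -28 / 3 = -9.33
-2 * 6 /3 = -4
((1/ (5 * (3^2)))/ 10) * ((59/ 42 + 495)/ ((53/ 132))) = 229339/ 83475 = 2.75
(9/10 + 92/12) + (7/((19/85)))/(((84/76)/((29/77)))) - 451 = -332457/770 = -431.76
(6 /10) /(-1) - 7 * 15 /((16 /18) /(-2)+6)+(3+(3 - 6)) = -39 /2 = -19.50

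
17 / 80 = 0.21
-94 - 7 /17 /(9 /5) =-94.23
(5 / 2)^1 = 5 / 2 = 2.50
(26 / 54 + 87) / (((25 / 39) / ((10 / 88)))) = 15353 / 990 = 15.51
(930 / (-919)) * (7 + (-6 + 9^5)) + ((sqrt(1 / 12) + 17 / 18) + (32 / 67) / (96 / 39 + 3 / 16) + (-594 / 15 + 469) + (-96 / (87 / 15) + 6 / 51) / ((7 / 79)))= -21623902723938653 / 363355203330 + sqrt(3) / 6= -59511.46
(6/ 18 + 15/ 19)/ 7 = 64/ 399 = 0.16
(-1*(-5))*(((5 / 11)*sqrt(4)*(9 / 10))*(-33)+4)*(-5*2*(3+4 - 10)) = -3450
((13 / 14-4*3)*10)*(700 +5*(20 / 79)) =-42935000 / 553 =-77640.14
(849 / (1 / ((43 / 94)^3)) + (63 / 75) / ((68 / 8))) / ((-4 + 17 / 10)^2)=28722997803 / 1867360478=15.38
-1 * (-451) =451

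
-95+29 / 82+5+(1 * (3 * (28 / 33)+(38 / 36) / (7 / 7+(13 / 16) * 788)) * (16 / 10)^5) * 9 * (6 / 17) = -10368254141 / 2156343750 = -4.81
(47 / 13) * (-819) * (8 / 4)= -5922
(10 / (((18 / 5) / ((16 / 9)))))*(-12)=-1600 / 27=-59.26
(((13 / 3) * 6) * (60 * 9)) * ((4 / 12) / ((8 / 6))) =3510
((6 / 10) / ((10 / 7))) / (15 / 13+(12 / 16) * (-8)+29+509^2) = 91 / 56139450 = 0.00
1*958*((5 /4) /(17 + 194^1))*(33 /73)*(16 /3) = 210760 /15403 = 13.68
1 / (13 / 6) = 6 / 13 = 0.46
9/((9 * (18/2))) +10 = 91/9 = 10.11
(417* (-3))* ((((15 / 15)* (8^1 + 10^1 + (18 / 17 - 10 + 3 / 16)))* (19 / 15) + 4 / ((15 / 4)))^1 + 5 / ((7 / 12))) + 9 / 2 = -254226663 / 9520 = -26704.48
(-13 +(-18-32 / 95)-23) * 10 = -543.37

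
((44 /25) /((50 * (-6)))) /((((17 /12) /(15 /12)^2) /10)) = -11 /170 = -0.06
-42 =-42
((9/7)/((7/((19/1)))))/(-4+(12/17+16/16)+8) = 2907/4753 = 0.61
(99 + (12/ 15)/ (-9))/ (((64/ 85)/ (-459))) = -3859017/ 64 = -60297.14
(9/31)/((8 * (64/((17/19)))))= 153/301568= 0.00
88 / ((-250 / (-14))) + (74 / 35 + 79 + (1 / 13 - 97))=-123769 / 11375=-10.88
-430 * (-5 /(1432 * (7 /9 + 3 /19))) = 36765 /22912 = 1.60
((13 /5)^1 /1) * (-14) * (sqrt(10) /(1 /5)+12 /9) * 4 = -728 * sqrt(10) - 2912 /15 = -2496.27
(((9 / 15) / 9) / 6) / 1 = 1 / 90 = 0.01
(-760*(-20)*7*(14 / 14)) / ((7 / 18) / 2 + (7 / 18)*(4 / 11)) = 316800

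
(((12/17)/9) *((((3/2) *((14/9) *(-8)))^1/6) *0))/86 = 0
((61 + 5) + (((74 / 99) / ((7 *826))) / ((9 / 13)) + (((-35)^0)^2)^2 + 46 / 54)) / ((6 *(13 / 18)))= 174778777 / 11162151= 15.66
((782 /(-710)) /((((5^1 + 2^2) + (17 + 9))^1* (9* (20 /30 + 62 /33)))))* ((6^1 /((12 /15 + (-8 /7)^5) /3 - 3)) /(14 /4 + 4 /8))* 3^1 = 1475243 /807437560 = 0.00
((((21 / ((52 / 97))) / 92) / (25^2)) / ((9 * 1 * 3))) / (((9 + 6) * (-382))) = -679 / 154194300000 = -0.00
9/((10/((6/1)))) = 27/5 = 5.40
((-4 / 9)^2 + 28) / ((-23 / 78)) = -59384 / 621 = -95.63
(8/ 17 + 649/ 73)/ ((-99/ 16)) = -185872/ 122859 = -1.51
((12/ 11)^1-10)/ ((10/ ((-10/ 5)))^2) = -98/ 275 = -0.36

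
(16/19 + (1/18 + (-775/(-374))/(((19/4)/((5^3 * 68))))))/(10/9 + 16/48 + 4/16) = 27906754/12749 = 2188.94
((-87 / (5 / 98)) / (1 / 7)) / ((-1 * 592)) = 29841 / 1480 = 20.16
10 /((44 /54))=135 /11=12.27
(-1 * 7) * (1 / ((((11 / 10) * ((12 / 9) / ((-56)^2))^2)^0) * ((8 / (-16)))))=14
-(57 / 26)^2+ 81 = 76.19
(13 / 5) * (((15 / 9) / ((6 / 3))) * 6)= 13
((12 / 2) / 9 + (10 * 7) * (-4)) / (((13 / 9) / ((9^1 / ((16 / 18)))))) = -101817 / 52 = -1958.02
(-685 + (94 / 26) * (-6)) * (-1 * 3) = 27561 / 13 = 2120.08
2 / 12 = 1 / 6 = 0.17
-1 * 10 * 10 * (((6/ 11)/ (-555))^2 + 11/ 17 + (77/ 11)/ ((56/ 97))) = -7193308369/ 5632066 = -1277.21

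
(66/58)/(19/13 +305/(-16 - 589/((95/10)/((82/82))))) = -2574/5539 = -0.46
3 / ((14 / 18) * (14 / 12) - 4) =-162 / 167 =-0.97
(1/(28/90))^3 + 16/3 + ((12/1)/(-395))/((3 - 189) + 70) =3634455641/94297560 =38.54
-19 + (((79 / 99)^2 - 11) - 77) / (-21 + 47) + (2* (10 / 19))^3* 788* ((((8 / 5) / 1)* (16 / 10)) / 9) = 417855950041 / 1747851534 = 239.07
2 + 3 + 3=8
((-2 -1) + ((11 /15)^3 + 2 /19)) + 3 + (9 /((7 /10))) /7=7341161 /3142125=2.34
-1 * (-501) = 501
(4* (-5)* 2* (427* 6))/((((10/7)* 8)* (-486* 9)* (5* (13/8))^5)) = 48971776/845851865625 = 0.00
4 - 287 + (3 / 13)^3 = -621724 / 2197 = -282.99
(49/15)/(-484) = -49/7260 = -0.01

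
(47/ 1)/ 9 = 47/ 9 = 5.22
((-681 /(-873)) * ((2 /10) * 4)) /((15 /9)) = 908 /2425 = 0.37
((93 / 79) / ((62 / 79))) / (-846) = -1 / 564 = -0.00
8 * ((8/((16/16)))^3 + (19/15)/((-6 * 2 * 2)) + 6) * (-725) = -27036845/9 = -3004093.89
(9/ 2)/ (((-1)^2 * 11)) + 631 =13891/ 22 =631.41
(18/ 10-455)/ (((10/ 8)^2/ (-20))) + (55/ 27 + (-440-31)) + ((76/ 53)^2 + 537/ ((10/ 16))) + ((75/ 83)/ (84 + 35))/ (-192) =7422998600610541/ 1198562097600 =6193.25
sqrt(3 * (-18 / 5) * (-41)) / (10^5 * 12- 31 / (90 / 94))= 27 * sqrt(1230) / 53998543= 0.00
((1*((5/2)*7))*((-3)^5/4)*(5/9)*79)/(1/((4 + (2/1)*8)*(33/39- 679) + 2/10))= 632835360.43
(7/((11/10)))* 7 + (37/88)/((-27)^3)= 77157323/1732104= 44.55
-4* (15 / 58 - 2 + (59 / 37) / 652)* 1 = 1216551 / 174899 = 6.96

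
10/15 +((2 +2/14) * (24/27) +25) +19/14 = 405/14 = 28.93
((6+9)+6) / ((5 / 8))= 168 / 5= 33.60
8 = 8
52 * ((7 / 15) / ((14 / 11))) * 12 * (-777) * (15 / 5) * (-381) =1015998984 / 5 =203199796.80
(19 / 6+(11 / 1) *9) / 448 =613 / 2688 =0.23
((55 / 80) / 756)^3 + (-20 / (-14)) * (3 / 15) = 505658475827 / 1769804660736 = 0.29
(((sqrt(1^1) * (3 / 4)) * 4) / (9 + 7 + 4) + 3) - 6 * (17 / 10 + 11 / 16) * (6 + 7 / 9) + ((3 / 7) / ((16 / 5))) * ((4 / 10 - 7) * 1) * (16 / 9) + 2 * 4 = -73511 / 840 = -87.51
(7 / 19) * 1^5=7 / 19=0.37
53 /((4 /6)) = 159 /2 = 79.50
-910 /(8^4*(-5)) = 0.04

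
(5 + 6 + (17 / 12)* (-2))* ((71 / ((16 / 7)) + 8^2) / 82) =24843 / 2624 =9.47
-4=-4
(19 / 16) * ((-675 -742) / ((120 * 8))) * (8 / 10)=-26923 / 19200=-1.40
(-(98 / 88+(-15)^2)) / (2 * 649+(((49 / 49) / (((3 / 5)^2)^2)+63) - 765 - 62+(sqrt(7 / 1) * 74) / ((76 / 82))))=-1160474730201 / 2357464229992+1881432537147 * sqrt(7) / 25932106529912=-0.30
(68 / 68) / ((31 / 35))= 35 / 31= 1.13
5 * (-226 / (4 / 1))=-565 / 2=-282.50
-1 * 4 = -4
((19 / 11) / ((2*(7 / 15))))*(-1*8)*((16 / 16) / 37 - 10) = 420660 / 2849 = 147.65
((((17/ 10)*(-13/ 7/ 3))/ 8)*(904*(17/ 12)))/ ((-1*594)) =424541/ 1496880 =0.28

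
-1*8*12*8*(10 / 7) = -7680 / 7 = -1097.14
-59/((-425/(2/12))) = 59/2550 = 0.02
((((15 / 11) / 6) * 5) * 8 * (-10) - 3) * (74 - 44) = -30990 / 11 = -2817.27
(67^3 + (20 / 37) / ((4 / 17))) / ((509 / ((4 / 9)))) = 44513264 / 169497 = 262.62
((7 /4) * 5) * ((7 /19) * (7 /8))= 1715 /608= 2.82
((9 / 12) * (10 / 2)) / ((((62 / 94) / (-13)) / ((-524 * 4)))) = 4802460 / 31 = 154918.06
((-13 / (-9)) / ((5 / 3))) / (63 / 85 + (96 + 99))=221 / 49914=0.00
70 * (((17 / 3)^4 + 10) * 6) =11806340 / 27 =437271.85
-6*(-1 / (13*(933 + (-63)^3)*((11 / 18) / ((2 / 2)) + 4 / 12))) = -0.00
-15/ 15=-1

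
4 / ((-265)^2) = 4 / 70225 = 0.00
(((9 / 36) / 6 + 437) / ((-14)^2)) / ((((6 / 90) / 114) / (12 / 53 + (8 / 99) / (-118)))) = 8704034425 / 10112718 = 860.70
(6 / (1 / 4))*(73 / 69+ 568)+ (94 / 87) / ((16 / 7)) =218635087 / 16008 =13657.86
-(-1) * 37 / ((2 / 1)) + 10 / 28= 132 / 7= 18.86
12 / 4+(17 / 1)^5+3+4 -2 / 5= 1419866.60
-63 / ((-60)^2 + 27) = -7 / 403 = -0.02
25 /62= 0.40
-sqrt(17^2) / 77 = -17 / 77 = -0.22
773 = 773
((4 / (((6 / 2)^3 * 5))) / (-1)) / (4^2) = -1 / 540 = -0.00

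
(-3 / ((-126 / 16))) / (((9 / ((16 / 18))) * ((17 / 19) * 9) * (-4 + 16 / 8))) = -608 / 260253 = -0.00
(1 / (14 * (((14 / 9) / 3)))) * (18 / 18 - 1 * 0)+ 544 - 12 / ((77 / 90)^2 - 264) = 227449215821 / 417964316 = 544.18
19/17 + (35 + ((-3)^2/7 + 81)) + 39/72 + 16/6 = 347323/2856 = 121.61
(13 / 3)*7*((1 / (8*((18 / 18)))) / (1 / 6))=91 / 4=22.75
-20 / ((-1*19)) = 20 / 19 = 1.05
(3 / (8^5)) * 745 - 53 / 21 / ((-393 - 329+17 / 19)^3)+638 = 1129257891323000874235 / 1769807489699708928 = 638.07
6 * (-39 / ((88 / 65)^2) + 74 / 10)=-1612041 / 19360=-83.27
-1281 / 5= -256.20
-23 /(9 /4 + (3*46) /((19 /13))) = -1748 /7347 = -0.24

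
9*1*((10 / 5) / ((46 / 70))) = 630 / 23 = 27.39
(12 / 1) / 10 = 6 / 5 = 1.20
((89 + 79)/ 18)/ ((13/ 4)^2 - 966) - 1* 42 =-1926610/ 45861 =-42.01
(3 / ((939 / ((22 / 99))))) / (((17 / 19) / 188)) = 7144 / 47889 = 0.15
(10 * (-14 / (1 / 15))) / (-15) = 140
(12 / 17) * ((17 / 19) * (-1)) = -12 / 19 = -0.63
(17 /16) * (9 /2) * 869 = 132957 /32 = 4154.91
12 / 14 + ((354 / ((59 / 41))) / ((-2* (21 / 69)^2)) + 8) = -64633 / 49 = -1319.04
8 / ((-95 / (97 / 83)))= -776 / 7885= -0.10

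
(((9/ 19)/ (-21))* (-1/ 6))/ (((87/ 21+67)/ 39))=13/ 6308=0.00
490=490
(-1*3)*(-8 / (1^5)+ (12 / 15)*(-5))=36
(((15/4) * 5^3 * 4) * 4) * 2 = 15000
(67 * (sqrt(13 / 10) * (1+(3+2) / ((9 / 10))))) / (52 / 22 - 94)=-43483 * sqrt(130) / 90720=-5.46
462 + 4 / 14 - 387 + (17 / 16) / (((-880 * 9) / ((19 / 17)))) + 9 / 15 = 67313531 / 887040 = 75.89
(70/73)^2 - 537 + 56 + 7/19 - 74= -56063902/101251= -553.71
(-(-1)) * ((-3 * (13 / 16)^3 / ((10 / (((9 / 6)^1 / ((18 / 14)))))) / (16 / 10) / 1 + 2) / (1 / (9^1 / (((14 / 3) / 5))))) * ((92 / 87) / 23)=11104425 / 13303808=0.83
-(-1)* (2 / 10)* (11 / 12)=11 / 60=0.18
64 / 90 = 32 / 45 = 0.71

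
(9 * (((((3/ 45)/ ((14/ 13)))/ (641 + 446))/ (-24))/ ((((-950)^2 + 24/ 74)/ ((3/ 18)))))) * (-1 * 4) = 481/ 30490034856960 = 0.00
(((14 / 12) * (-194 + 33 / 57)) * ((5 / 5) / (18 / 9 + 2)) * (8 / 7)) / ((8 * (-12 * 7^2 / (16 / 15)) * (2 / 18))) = 0.13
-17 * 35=-595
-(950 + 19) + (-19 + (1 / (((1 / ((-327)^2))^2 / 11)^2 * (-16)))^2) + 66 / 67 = 16765232704681123262348775087814979022989474387 / 17152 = 977450600785979667814177700000000000000000.00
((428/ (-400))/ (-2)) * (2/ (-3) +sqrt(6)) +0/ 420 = -107/ 300 +107 * sqrt(6)/ 200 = 0.95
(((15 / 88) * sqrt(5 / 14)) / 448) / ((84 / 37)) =185 * sqrt(70) / 15454208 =0.00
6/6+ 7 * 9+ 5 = 69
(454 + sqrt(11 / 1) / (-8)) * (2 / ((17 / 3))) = 2724 / 17 - 3 * sqrt(11) / 68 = 160.09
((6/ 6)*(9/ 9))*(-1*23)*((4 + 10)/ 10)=-161/ 5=-32.20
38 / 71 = 0.54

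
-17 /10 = -1.70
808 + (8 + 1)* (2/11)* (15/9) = 8918/11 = 810.73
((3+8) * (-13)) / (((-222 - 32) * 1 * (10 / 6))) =0.34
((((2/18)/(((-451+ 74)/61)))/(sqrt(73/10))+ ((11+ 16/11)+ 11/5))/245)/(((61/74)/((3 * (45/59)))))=1610388/9699305 - 222 * sqrt(730)/79563211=0.17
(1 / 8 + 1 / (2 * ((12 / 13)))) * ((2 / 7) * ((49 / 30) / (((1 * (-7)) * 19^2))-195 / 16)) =-1055981 / 454860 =-2.32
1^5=1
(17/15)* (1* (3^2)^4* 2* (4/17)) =17496/5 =3499.20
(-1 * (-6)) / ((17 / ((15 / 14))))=45 / 119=0.38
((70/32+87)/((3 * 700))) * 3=1427/11200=0.13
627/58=10.81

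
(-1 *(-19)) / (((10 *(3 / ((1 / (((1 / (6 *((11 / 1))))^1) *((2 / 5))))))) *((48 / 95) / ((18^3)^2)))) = 7034507370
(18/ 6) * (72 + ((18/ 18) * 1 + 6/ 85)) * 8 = 149064/ 85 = 1753.69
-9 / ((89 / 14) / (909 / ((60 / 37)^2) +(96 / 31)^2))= -8603463267 / 17105800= -502.96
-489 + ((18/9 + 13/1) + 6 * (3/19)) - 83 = -10565/19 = -556.05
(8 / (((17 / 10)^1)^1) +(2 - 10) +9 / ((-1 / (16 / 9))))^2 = 107584 / 289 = 372.26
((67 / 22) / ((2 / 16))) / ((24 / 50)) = 1675 / 33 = 50.76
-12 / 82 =-6 / 41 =-0.15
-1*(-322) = 322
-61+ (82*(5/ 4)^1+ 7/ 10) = 211/ 5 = 42.20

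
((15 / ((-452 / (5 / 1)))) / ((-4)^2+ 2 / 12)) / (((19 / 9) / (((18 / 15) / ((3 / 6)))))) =-2430 / 208259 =-0.01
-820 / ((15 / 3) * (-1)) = 164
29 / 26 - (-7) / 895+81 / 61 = 3479227 / 1419470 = 2.45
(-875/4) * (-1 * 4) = 875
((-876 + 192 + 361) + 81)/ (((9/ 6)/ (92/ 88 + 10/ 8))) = -1111/ 3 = -370.33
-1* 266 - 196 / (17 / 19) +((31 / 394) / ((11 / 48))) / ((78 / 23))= -232249582 / 478907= -484.96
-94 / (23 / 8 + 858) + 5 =33683 / 6887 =4.89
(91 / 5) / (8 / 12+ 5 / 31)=1209 / 55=21.98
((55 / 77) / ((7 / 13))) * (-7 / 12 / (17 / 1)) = -65 / 1428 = -0.05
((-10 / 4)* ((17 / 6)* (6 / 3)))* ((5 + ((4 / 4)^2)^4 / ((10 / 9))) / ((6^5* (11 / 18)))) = -1003 / 57024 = -0.02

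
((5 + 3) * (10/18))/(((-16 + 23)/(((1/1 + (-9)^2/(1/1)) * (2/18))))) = 3280/567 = 5.78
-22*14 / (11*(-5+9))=-7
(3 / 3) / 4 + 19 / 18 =47 / 36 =1.31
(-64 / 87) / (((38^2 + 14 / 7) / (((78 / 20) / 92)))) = -52 / 2411205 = -0.00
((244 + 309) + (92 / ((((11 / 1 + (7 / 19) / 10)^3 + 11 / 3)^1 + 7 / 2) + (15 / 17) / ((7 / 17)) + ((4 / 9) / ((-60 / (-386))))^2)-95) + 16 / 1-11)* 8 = 176590370361961256 / 47668631013739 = 3704.54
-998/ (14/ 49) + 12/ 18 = -10477/ 3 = -3492.33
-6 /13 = -0.46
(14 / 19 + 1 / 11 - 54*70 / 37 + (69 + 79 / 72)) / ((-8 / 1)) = 3.90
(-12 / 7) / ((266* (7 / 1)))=-0.00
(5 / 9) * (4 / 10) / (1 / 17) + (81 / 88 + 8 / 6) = 4777 / 792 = 6.03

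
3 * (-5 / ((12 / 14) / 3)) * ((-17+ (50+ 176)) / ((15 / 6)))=-4389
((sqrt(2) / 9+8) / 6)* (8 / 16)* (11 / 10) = 11* sqrt(2) / 1080+11 / 15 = 0.75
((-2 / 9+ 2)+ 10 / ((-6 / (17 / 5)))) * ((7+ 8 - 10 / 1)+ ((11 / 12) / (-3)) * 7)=-3605 / 324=-11.13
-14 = -14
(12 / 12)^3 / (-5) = -1 / 5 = -0.20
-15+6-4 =-13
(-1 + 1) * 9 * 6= 0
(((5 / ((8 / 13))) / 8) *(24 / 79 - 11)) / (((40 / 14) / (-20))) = 384475 / 5056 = 76.04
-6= -6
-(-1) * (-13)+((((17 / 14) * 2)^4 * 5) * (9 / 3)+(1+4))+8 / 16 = 2469615 / 4802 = 514.29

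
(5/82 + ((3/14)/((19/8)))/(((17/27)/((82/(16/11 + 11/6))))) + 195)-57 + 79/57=17262143873/120696702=143.02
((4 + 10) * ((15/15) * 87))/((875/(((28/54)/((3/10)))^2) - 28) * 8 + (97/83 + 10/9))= 12737844/22186585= 0.57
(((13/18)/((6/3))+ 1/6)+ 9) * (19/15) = 6517/540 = 12.07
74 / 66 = 37 / 33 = 1.12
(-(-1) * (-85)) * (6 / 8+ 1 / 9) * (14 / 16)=-18445 / 288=-64.05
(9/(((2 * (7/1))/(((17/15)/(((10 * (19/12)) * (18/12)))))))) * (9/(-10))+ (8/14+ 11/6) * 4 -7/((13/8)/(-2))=1686407/92625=18.21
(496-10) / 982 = 243 / 491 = 0.49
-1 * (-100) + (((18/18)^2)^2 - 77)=24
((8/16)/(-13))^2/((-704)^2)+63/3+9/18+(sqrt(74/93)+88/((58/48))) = sqrt(6882)/93+916492115997/9716056064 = 95.22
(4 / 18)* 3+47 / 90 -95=-8443 / 90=-93.81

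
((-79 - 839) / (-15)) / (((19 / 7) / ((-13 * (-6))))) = 167076 / 95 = 1758.69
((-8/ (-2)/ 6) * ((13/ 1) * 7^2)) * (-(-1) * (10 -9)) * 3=1274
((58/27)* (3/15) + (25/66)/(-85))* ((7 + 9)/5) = 171736/126225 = 1.36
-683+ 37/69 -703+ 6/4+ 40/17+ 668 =-1674131/2346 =-713.61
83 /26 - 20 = -437 /26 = -16.81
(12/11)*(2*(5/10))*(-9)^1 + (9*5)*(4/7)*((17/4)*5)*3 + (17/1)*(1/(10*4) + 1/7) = 5027549/3080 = 1632.32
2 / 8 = 1 / 4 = 0.25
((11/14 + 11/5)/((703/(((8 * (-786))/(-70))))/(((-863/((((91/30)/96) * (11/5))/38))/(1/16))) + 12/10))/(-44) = -118776195072/2100461424355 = -0.06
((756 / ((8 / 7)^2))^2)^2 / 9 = 817314167931849 / 65536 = 12471224486.26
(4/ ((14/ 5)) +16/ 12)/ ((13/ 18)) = 3.82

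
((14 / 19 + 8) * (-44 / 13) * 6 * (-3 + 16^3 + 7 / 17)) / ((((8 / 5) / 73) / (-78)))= 834834710160 / 323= 2584627585.63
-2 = -2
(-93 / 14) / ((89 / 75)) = -6975 / 1246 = -5.60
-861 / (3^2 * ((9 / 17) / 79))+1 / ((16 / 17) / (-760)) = -814487 / 54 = -15083.09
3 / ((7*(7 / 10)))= 30 / 49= 0.61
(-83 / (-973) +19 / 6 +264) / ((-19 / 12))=-3120434 / 18487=-168.79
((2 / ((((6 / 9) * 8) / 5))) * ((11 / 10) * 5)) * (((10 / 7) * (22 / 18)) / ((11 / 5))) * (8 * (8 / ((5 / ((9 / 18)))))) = 1100 / 21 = 52.38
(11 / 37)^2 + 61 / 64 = 91253 / 87616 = 1.04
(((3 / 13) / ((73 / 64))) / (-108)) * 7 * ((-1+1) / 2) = 0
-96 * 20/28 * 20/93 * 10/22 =-16000/2387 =-6.70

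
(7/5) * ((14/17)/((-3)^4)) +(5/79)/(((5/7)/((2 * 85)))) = 8200892/543915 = 15.08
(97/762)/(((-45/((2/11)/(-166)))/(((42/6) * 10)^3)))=3327100/3130677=1.06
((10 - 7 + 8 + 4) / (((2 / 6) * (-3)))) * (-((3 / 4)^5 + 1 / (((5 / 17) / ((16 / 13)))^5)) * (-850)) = -77766931576673193 / 4752550400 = -16363199.76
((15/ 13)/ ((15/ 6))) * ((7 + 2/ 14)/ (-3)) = -100/ 91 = -1.10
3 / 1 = 3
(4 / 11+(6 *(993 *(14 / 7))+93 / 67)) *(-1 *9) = -79050447 / 737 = -107259.77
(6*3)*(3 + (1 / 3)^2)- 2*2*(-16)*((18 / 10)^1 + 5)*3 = 6808 / 5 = 1361.60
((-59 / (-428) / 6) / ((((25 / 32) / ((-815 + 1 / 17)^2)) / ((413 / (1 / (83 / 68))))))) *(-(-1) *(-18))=-2329065877264056 / 13142275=-177219383.80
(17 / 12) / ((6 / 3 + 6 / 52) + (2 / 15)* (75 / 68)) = 0.63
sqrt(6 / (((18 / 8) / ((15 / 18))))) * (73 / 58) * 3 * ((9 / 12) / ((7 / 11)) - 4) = -5767 * sqrt(5) / 812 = -15.88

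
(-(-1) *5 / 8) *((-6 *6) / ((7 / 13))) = -585 / 14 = -41.79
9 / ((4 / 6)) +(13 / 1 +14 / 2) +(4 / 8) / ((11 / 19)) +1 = 389 / 11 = 35.36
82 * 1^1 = 82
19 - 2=17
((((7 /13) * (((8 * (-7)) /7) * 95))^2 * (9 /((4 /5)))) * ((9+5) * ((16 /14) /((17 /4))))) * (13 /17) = 20377728000 /3757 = 5423936.12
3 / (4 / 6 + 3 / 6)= 18 / 7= 2.57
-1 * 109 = -109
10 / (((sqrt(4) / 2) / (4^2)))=160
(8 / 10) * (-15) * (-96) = 1152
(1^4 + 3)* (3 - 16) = -52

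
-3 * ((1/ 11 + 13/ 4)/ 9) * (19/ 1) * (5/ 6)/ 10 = -931/ 528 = -1.76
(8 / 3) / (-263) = -8 / 789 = -0.01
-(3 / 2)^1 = -3 / 2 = -1.50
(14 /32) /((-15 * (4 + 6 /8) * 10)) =-7 /11400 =-0.00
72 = 72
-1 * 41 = -41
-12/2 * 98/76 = -7.74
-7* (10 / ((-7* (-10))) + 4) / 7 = -29 / 7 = -4.14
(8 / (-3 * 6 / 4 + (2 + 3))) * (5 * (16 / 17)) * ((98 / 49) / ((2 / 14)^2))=125440 / 17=7378.82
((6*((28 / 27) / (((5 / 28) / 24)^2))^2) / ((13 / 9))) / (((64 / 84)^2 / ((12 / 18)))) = 13600871940096 / 8125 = 1673953469.55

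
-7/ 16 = -0.44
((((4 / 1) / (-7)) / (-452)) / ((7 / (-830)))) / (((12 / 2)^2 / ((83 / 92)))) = -34445 / 9169272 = -0.00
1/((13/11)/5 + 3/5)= 55/46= 1.20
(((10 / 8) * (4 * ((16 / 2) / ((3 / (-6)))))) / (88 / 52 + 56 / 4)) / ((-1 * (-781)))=-0.01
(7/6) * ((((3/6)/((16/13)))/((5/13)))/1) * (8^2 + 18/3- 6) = 1183/15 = 78.87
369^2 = 136161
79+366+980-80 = 1345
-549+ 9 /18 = -1097 /2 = -548.50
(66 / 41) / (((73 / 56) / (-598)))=-2210208 / 2993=-738.46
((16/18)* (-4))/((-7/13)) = 416/63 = 6.60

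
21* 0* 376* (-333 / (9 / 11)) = 0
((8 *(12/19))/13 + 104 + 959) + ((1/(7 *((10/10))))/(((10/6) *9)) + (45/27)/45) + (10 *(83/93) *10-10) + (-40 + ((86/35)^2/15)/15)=6981674119891/6331381875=1102.71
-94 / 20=-47 / 10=-4.70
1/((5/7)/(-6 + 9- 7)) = -5.60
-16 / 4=-4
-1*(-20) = 20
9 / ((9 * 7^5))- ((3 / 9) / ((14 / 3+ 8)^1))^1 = -16769 / 638666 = -0.03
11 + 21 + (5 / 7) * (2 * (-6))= 164 / 7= 23.43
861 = 861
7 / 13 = 0.54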